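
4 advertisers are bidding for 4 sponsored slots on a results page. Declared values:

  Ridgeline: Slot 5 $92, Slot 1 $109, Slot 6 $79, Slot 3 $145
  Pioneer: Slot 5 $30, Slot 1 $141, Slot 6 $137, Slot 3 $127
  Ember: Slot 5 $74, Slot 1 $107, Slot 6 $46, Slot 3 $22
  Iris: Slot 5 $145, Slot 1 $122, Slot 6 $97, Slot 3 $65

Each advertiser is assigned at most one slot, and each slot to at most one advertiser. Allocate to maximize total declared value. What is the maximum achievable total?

Optimal: Ridgeline→Slot 3 ($145), Pioneer→Slot 6 ($137), Ember→Slot 1 ($107), Iris→Slot 5 ($145) — total 145+137+107+145 = $534.
Row-greedy (each advertiser in turn takes its best remaining slot) gives $457, worse by 77.
Next-best assignment: Ridgeline→Slot 3, Pioneer→Slot 6, Ember→Slot 5, Iris→Slot 1 = $478.

Maximum total: $534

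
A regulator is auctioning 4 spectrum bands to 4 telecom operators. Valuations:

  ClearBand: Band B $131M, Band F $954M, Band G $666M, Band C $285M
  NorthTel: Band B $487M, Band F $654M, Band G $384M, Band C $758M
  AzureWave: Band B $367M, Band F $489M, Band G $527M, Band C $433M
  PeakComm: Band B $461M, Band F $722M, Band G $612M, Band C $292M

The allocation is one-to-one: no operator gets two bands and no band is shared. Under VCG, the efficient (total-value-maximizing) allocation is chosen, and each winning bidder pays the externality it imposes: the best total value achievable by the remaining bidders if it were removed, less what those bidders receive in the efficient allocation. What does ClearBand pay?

Efficient allocation: ClearBand→Band F ($954M), NorthTel→Band C ($758M), AzureWave→Band G ($527M), PeakComm→Band B ($461M); total welfare W = $2700M.
ClearBand receives Band F at value $954M, so the others get W − 954 = $1746M.
Without ClearBand: best allocation of the remaining 3 bidders over all 4 bands is NorthTel→Band C ($758M), AzureWave→Band G ($527M), PeakComm→Band F ($722M), total $2007M.
VCG payment = (others' best without ClearBand) − (others' welfare with ClearBand) = 2007 − 1746 = $261M.

ClearBand pays $261M.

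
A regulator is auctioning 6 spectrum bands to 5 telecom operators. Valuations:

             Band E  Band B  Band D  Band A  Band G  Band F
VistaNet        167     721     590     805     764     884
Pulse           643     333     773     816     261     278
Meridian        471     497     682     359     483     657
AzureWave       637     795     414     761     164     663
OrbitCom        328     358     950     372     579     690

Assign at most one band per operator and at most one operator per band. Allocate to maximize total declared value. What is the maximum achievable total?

Max total: $3982M

This is a one-to-one assignment (maximum-weight bipartite matching).
Optimal: VistaNet→Band G ($764M), Pulse→Band A ($816M), Meridian→Band F ($657M), AzureWave→Band B ($795M), OrbitCom→Band D ($950M) — total 764+816+657+795+950 = $3982M.
Column-greedy (each band in turn goes to its best remaining operator) gives $3676M, worse by 306.
Swapping AzureWave↔VistaNet (AzureWave→Band G $164M, VistaNet→Band B $721M) loses 674.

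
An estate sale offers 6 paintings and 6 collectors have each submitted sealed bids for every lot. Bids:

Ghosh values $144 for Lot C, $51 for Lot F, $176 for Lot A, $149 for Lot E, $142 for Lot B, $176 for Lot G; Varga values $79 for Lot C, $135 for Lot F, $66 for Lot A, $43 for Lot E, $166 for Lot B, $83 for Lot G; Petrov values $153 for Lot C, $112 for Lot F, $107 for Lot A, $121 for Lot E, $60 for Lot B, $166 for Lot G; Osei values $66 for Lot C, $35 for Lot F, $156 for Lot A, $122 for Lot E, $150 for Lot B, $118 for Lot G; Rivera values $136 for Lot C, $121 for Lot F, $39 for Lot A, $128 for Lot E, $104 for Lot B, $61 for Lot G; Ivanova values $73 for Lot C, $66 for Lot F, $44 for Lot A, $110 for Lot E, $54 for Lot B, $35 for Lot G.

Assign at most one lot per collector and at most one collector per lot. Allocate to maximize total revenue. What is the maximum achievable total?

This is a one-to-one assignment (maximum-weight bipartite matching).
Optimal: Ghosh→Lot G ($176), Varga→Lot B ($166), Petrov→Lot C ($153), Osei→Lot A ($156), Rivera→Lot F ($121), Ivanova→Lot E ($110) — total 176+166+153+156+121+110 = $882.
Row-greedy (each collector in turn takes its best remaining lot) gives $832, worse by 50.

Max total: $882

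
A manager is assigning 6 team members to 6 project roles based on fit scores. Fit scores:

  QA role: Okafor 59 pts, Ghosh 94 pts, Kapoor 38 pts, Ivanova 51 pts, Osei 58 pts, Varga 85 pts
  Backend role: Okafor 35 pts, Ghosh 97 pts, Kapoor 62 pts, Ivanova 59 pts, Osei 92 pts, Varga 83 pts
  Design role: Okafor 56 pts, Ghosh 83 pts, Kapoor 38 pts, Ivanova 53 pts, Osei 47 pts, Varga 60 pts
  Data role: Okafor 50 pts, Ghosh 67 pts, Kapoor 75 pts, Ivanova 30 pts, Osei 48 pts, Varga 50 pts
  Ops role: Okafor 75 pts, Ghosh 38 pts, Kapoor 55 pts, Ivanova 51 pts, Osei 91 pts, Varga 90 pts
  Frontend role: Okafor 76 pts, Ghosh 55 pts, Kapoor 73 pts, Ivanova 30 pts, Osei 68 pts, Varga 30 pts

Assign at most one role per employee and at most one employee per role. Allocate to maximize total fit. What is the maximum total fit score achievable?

Optimal: Okafor→Frontend role (76 pts), Ghosh→QA role (94 pts), Kapoor→Data role (75 pts), Ivanova→Design role (53 pts), Osei→Backend role (92 pts), Varga→Ops role (90 pts) — total 76+94+75+53+92+90 = 480 pts.
Row-greedy (each employee in turn takes its best remaining role) gives 477 pts, worse by 3.
No other one-to-one assignment exceeds 480 pts.

Maximum total: 480 pts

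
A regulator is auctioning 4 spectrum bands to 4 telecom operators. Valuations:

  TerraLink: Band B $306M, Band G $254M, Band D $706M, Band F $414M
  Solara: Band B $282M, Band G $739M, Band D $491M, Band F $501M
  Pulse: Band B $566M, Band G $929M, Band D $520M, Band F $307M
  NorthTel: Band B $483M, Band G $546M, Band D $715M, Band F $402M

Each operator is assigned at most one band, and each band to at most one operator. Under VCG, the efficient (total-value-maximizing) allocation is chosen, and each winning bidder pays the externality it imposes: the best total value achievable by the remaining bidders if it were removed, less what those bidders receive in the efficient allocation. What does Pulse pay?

Pulse pays $238M.

Efficient allocation: TerraLink→Band D ($706M), Solara→Band F ($501M), Pulse→Band G ($929M), NorthTel→Band B ($483M); total welfare W = $2619M.
Pulse receives Band G at value $929M, so the others get W − 929 = $1690M.
Without Pulse: best allocation of the remaining 3 bidders over all 4 bands is TerraLink→Band D ($706M), Solara→Band G ($739M), NorthTel→Band B ($483M), total $1928M.
VCG payment = (others' best without Pulse) − (others' welfare with Pulse) = 1928 − 1690 = $238M.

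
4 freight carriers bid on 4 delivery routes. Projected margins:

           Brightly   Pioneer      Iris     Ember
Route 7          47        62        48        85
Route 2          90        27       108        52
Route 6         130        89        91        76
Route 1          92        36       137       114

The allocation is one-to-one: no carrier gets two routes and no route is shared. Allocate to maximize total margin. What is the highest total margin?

Max total: $414k

Optimal: Brightly→Route 6 ($130k), Pioneer→Route 7 ($62k), Iris→Route 2 ($108k), Ember→Route 1 ($114k) — total 130+62+108+114 = $414k.
Row-greedy (each carrier in turn takes its best remaining route) gives $381k, worse by 33.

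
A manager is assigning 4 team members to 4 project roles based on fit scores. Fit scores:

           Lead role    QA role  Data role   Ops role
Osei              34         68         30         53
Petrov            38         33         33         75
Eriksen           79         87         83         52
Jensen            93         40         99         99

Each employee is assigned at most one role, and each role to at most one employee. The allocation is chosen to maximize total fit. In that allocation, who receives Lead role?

Eriksen receives Lead role.

Optimal: Osei→QA role (68 pts), Petrov→Ops role (75 pts), Eriksen→Lead role (79 pts), Jensen→Data role (99 pts) — total 68+75+79+99 = 321 pts.
Max-entry greedy (repeatedly take the single best remaining cell) gives 295 pts, worse by 26.
Next-best assignment: Osei→QA role, Petrov→Ops role, Eriksen→Data role, Jensen→Lead role = 319 pts.
Swapping Jensen↔Osei (Jensen→QA role 40 pts, Osei→Data role 30 pts) loses 97.
Eriksen's own top role is QA role (87 pts), but forcing Eriksen→QA role and reassigning the rest optimally gives only 295 pts — worse by 26.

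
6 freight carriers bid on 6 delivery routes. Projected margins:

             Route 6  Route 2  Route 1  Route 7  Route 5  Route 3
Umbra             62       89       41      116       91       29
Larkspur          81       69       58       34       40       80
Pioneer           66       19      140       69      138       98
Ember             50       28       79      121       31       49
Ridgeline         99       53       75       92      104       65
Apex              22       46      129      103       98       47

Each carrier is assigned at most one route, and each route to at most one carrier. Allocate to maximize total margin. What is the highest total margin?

Treat this as an assignment problem: match each carrier to one route.
Optimal: Umbra→Route 2 ($89k), Larkspur→Route 3 ($80k), Pioneer→Route 5 ($138k), Ember→Route 7 ($121k), Ridgeline→Route 6 ($99k), Apex→Route 1 ($129k) — total 89+80+138+121+99+129 = $656k.
Max-entry greedy (repeatedly take the single best remaining cell) gives $582k, worse by 74.
Next-best assignment: Umbra→Route 2, Larkspur→Route 3, Pioneer→Route 1, Ember→Route 7, Ridgeline→Route 6, Apex→Route 5 = $627k.
Swapping Ember↔Umbra (Ember→Route 2 $28k, Umbra→Route 7 $116k) loses 66.
Checked against all permutations: $656k is optimal.

Max total: $656k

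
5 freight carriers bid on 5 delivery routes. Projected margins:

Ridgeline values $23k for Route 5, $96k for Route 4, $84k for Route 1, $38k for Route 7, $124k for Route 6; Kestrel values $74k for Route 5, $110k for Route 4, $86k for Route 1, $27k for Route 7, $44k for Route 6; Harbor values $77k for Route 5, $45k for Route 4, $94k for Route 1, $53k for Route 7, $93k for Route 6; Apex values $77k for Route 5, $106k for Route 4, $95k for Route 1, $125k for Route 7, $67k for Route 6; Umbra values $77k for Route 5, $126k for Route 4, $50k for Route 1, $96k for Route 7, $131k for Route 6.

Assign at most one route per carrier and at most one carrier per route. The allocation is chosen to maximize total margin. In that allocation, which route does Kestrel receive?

Optimal: Ridgeline→Route 6 ($124k), Kestrel→Route 5 ($74k), Harbor→Route 1 ($94k), Apex→Route 7 ($125k), Umbra→Route 4 ($126k) — total 124+74+94+125+126 = $543k.
Column-greedy (each route in turn goes to its best remaining carrier) gives $380k, worse by 163.
Next-best assignment: Ridgeline→Route 6, Kestrel→Route 1, Harbor→Route 5, Apex→Route 7, Umbra→Route 4 = $538k.
Kestrel's own top route is Route 4 ($110k), but forcing Kestrel→Route 4 and reassigning the rest optimally gives only $530k — worse by 13.

Kestrel receives Route 5.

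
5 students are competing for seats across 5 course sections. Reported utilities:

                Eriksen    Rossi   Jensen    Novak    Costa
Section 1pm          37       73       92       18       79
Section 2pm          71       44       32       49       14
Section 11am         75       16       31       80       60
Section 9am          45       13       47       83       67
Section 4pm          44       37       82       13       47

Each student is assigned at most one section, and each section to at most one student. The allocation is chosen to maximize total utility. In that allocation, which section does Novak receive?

Novak receives Section 11am.

Optimal: Eriksen→Section 2pm (71 points), Rossi→Section 1pm (73 points), Jensen→Section 4pm (82 points), Novak→Section 11am (80 points), Costa→Section 9am (67 points) — total 71+73+82+80+67 = 373 points.
Row-greedy (each student in turn takes its best remaining section) gives 327 points, worse by 46.
Next-best assignment: Eriksen→Section 2pm, Rossi→Section 1pm, Jensen→Section 4pm, Novak→Section 9am, Costa→Section 11am = 369 points.
No other one-to-one assignment exceeds 373 points.
Novak's own top section is Section 9am (83 points), but forcing Novak→Section 9am and reassigning the rest optimally gives only 369 points — worse by 4.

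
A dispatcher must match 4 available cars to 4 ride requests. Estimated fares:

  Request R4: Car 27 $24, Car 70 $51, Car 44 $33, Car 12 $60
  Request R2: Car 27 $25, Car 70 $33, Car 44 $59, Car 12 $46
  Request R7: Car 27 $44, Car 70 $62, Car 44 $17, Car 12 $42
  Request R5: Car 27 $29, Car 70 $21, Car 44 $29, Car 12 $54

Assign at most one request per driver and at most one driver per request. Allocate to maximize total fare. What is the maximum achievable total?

Optimal: Car 27→Request R5 ($29), Car 70→Request R7 ($62), Car 44→Request R2 ($59), Car 12→Request R4 ($60) — total 29+62+59+60 = $210.

Max total: $210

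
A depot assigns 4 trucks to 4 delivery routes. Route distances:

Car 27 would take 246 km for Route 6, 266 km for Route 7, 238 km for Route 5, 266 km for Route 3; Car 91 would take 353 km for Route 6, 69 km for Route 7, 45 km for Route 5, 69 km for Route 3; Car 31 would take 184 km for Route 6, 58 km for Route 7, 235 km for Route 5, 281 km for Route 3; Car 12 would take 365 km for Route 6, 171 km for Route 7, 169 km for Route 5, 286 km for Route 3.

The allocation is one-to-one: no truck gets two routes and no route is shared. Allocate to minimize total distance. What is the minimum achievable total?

Optimal: Car 27→Route 6 (246 km), Car 91→Route 3 (69 km), Car 31→Route 7 (58 km), Car 12→Route 5 (169 km) — total 246+69+58+169 = 542 km.
Min-entry greedy (repeatedly take the single cheapest remaining cell) gives 635 km, worse by 93.
Swapping Car 12↔Car 27 (Car 12→Route 6 365 km, Car 27→Route 5 238 km) adds 188.

Minimum total: 542 km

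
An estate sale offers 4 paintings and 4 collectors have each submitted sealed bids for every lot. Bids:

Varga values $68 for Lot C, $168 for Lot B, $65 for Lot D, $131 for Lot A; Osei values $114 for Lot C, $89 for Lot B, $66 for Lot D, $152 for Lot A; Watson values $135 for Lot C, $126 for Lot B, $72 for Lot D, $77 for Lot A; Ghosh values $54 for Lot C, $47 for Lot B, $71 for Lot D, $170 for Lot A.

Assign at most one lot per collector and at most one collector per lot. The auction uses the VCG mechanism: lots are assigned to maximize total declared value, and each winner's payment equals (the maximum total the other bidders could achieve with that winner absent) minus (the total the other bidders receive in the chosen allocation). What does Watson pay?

Watson pays $48.

Efficient allocation: Varga→Lot B ($168), Osei→Lot D ($66), Watson→Lot C ($135), Ghosh→Lot A ($170); total welfare W = $539.
Watson receives Lot C at value $135, so the others get W − 135 = $404.
Without Watson: best allocation of the remaining 3 bidders over all 4 lots is Varga→Lot B ($168), Osei→Lot C ($114), Ghosh→Lot A ($170), total $452.
VCG payment = (others' best without Watson) − (others' welfare with Watson) = 452 − 404 = $48.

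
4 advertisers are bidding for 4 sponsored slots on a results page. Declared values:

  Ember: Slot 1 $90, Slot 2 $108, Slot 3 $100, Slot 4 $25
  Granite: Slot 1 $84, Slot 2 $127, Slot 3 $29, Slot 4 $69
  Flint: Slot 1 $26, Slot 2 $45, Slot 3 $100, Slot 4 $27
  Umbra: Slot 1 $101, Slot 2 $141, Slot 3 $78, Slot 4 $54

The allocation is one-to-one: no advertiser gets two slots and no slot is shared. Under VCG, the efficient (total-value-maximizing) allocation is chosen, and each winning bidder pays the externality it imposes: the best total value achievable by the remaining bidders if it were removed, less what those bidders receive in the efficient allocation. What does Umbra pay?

Umbra pays $58.

Efficient allocation: Ember→Slot 1 ($90), Granite→Slot 4 ($69), Flint→Slot 3 ($100), Umbra→Slot 2 ($141); total welfare W = $400.
Umbra receives Slot 2 at value $141, so the others get W − 141 = $259.
Without Umbra: best allocation of the remaining 3 bidders over all 4 slots is Ember→Slot 1 ($90), Granite→Slot 2 ($127), Flint→Slot 3 ($100), total $317.
VCG payment = (others' best without Umbra) − (others' welfare with Umbra) = 317 − 259 = $58.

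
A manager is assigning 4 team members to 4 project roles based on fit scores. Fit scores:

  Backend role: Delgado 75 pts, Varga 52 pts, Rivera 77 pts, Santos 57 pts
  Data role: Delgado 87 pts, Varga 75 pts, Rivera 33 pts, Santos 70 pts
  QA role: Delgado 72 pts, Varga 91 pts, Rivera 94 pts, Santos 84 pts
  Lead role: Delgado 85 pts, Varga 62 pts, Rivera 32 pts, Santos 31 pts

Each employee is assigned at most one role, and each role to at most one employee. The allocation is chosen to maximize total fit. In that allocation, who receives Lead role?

Optimal: Delgado→Lead role (85 pts), Varga→QA role (91 pts), Rivera→Backend role (77 pts), Santos→Data role (70 pts) — total 85+91+77+70 = 323 pts.
Column-greedy (each role in turn goes to its best remaining employee) gives 286 pts, worse by 37.
Next-best assignment: Delgado→Lead role, Varga→Data role, Rivera→Backend role, Santos→QA role = 321 pts.
Swapping Delgado↔Rivera (Delgado→Backend role 75 pts, Rivera→Lead role 32 pts) loses 55.
Delgado's own top role is Data role (87 pts), but forcing Delgado→Data role and reassigning the rest optimally gives only 310 pts — worse by 13.

Delgado receives Lead role.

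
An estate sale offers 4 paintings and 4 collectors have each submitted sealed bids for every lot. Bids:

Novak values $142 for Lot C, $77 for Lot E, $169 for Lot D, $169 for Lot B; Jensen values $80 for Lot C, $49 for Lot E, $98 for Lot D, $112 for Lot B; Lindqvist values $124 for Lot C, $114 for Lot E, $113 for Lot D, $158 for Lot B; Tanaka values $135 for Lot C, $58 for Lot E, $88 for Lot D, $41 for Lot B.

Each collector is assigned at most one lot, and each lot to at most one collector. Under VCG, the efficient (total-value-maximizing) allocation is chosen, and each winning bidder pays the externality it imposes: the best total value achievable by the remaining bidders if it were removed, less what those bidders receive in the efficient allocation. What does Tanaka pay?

Tanaka pays $12.

Efficient allocation: Novak→Lot D ($169), Jensen→Lot B ($112), Lindqvist→Lot E ($114), Tanaka→Lot C ($135); total welfare W = $530.
Tanaka receives Lot C at value $135, so the others get W − 135 = $395.
Without Tanaka: best allocation of the remaining 3 bidders over all 4 lots is Novak→Lot D ($169), Jensen→Lot C ($80), Lindqvist→Lot B ($158), total $407.
VCG payment = (others' best without Tanaka) − (others' welfare with Tanaka) = 407 − 395 = $12.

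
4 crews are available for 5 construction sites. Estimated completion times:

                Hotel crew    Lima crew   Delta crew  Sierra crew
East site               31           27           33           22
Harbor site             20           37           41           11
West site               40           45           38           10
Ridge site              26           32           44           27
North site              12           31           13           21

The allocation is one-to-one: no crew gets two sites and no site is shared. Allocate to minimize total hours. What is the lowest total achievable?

Optimal: Hotel crew→Harbor site (20 hours), Lima crew→East site (27 hours), Delta crew→North site (13 hours), Sierra crew→West site (10 hours) — total 20+27+13+10 = 70 hours.
Min-entry greedy (repeatedly take the single cheapest remaining cell) gives 90 hours, worse by 20.

Min total: 70 hours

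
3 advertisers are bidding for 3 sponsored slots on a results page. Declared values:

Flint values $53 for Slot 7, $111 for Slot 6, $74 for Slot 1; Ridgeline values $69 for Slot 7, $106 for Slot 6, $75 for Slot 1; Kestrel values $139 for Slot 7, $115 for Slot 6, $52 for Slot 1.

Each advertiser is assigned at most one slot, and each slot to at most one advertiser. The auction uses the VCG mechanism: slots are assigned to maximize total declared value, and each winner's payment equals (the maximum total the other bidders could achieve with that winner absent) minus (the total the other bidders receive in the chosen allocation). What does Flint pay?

Efficient allocation: Flint→Slot 6 ($111), Ridgeline→Slot 1 ($75), Kestrel→Slot 7 ($139); total welfare W = $325.
Flint receives Slot 6 at value $111, so the others get W − 111 = $214.
Without Flint: best allocation of the remaining 2 bidders over all 3 slots is Ridgeline→Slot 6 ($106), Kestrel→Slot 7 ($139), total $245.
VCG payment = (others' best without Flint) − (others' welfare with Flint) = 245 − 214 = $31.

Flint pays $31.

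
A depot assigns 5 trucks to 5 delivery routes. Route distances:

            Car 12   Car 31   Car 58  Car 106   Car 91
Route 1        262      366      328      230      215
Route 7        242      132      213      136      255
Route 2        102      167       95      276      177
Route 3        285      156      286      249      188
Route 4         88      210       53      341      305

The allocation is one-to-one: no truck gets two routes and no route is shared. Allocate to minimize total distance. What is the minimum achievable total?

Optimal: Car 12→Route 2 (102 km), Car 31→Route 3 (156 km), Car 58→Route 4 (53 km), Car 106→Route 7 (136 km), Car 91→Route 1 (215 km) — total 102+156+53+136+215 = 662 km.
Row-greedy (each truck in turn takes its cheapest remaining route) gives 733 km, worse by 71.
Next-best assignment: Car 12→Route 4, Car 31→Route 3, Car 58→Route 2, Car 106→Route 7, Car 91→Route 1 = 690 km.
Swapping Car 58↔Car 12 (Car 58→Route 2 95 km, Car 12→Route 4 88 km) adds 28.
Checked against all permutations: 662 km is optimal.

Minimum total: 662 km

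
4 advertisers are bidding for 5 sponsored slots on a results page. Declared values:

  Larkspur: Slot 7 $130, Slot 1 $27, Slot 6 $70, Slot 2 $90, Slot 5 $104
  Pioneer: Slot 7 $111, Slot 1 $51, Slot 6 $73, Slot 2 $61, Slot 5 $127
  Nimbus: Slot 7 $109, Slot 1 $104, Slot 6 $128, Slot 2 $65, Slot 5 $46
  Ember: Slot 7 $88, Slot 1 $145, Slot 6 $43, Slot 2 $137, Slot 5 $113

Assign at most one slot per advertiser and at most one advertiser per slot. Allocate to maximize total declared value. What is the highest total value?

Optimal: Larkspur→Slot 7 ($130), Pioneer→Slot 5 ($127), Nimbus→Slot 6 ($128), Ember→Slot 1 ($145) — total 130+127+128+145 = $530.
Column-greedy (each slot in turn goes to its best remaining advertiser) gives $464, worse by 66.
Swapping Pioneer↔Larkspur (Pioneer→Slot 7 $111, Larkspur→Slot 5 $104) loses 42.
No other one-to-one assignment exceeds $530.

Maximum total: $530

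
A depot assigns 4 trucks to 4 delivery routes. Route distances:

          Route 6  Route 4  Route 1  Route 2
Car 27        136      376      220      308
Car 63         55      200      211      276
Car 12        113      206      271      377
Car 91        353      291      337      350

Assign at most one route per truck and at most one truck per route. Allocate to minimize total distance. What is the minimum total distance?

Min total: 831 km

This is the linear assignment problem.
Optimal: Car 27→Route 1 (220 km), Car 63→Route 6 (55 km), Car 12→Route 4 (206 km), Car 91→Route 2 (350 km) — total 220+55+206+350 = 831 km.
Row-greedy (each truck in turn takes its cheapest remaining route) gives 957 km, worse by 126.
Next-best assignment: Car 27→Route 1, Car 63→Route 4, Car 12→Route 6, Car 91→Route 2 = 883 km.
Swapping Car 12↔Car 91 (Car 12→Route 2 377 km, Car 91→Route 4 291 km) adds 112.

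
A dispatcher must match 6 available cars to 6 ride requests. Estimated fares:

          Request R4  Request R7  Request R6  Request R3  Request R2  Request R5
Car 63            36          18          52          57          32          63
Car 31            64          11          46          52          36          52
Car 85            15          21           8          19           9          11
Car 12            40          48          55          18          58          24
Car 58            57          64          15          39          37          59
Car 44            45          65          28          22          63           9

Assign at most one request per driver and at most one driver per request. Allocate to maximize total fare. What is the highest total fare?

Optimal: Car 63→Request R5 ($63), Car 31→Request R4 ($64), Car 85→Request R3 ($19), Car 12→Request R6 ($55), Car 58→Request R7 ($64), Car 44→Request R2 ($63) — total 63+64+19+55+64+63 = $328.
Row-greedy (each driver in turn takes its best remaining request) gives $273, worse by 55.
Swapping Car 85↔Car 63 (Car 85→Request R5 $11, Car 63→Request R3 $57) loses 14.

Maximum total: $328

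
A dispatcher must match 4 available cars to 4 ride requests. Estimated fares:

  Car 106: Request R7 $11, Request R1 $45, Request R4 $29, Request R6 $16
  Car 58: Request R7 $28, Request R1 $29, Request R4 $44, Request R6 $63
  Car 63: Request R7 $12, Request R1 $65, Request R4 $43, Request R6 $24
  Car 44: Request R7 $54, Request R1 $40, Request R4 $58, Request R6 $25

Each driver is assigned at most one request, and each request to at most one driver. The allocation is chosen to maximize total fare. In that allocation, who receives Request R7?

Car 44 receives Request R7.

Optimal: Car 106→Request R4 ($29), Car 58→Request R6 ($63), Car 63→Request R1 ($65), Car 44→Request R7 ($54) — total 29+63+65+54 = $211.
Row-greedy (each driver in turn takes its best remaining request) gives $205, worse by 6.
Car 44's own top request is Request R4 ($58), but forcing Car 44→Request R4 and reassigning the rest optimally gives only $197 — worse by 14.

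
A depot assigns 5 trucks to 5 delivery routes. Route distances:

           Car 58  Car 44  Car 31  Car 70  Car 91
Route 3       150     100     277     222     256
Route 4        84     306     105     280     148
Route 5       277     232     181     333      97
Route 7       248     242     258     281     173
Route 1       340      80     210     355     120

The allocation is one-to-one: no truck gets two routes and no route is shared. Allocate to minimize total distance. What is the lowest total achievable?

Min total: 713 km

Treat this as an assignment problem: match each truck to one route.
Optimal: Car 58→Route 3 (150 km), Car 44→Route 1 (80 km), Car 31→Route 4 (105 km), Car 70→Route 7 (281 km), Car 91→Route 5 (97 km) — total 150+80+105+281+97 = 713 km.
Row-greedy (each truck in turn takes its cheapest remaining route) gives 740 km, worse by 27.
Next-best assignment: Car 58→Route 4, Car 44→Route 1, Car 31→Route 5, Car 70→Route 3, Car 91→Route 7 = 740 km.
Swapping Car 91↔Car 58 (Car 91→Route 3 256 km, Car 58→Route 5 277 km) adds 286.
Every other assignment is strictly worse.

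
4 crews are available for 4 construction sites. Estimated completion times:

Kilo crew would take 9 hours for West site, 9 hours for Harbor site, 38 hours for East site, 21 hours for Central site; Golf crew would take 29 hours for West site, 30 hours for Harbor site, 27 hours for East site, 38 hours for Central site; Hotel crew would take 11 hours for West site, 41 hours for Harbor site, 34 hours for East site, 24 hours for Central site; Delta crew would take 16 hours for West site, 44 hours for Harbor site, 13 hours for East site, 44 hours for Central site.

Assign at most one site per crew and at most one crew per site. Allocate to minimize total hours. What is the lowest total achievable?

Optimal: Kilo crew→Harbor site (9 hours), Golf crew→Central site (38 hours), Hotel crew→West site (11 hours), Delta crew→East site (13 hours) — total 9+38+11+13 = 71 hours.
Row-greedy (each crew in turn takes its cheapest remaining site) gives 104 hours, worse by 33.
Every other assignment is strictly worse.

Min total: 71 hours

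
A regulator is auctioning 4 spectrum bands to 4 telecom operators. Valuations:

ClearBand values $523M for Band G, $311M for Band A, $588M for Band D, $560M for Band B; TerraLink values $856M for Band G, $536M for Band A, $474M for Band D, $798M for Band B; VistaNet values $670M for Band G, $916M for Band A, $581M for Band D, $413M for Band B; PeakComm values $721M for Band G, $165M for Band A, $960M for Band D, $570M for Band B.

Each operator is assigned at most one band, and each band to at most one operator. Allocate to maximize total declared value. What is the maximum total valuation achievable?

Max total: $3292M

Optimal: ClearBand→Band B ($560M), TerraLink→Band G ($856M), VistaNet→Band A ($916M), PeakComm→Band D ($960M) — total 560+856+916+960 = $3292M.
Row-greedy (each operator in turn takes its best remaining band) gives $2930M, worse by 362.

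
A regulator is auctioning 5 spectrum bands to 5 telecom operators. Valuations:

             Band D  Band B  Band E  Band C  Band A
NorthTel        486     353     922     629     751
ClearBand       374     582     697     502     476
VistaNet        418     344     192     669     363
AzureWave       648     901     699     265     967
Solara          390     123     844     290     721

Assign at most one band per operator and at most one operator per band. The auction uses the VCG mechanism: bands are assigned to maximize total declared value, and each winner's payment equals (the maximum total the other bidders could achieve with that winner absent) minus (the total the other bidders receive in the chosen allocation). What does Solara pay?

Efficient allocation: NorthTel→Band E ($922M), ClearBand→Band D ($374M), VistaNet→Band C ($669M), AzureWave→Band B ($901M), Solara→Band A ($721M); total welfare W = $3587M.
Solara receives Band A at value $721M, so the others get W − 721 = $2866M.
Without Solara: best allocation of the remaining 4 bidders over all 5 bands is NorthTel→Band E ($922M), ClearBand→Band B ($582M), VistaNet→Band C ($669M), AzureWave→Band A ($967M), total $3140M.
VCG payment = (others' best without Solara) − (others' welfare with Solara) = 3140 − 2866 = $274M.

Solara pays $274M.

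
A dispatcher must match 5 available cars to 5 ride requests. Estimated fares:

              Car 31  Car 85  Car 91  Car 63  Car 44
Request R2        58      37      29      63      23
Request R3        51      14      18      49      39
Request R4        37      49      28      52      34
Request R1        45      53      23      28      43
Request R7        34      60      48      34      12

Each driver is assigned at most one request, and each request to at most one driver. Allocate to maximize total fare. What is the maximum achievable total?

Treat this as an assignment problem: match each driver to one request.
Optimal: Car 31→Request R3 ($51), Car 85→Request R4 ($49), Car 91→Request R7 ($48), Car 63→Request R2 ($63), Car 44→Request R1 ($43) — total 51+49+48+63+43 = $254.
Swapping Car 91↔Car 85 (Car 91→Request R4 $28, Car 85→Request R7 $60) loses 9.
Every other assignment is strictly worse.

Max total: $254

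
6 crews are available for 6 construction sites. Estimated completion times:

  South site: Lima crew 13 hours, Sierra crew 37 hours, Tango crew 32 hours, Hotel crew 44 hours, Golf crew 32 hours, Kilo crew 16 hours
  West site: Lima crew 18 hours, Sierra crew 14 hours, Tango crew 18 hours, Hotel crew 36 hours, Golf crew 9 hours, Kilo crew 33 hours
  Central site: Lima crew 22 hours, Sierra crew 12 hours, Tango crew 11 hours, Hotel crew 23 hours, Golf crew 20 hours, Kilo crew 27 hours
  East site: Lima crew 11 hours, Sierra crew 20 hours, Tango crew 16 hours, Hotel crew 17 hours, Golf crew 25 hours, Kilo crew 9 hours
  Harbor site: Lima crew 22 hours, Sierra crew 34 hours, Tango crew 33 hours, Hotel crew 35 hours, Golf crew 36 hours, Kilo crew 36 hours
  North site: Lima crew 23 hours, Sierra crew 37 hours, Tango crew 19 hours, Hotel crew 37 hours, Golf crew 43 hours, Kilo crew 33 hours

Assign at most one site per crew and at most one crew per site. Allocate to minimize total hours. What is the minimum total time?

Minimum total: 95 hours

Optimal: Lima crew→Harbor site (22 hours), Sierra crew→Central site (12 hours), Tango crew→North site (19 hours), Hotel crew→East site (17 hours), Golf crew→West site (9 hours), Kilo crew→South site (16 hours) — total 22+12+19+17+9+16 = 95 hours.
Row-greedy (each crew in turn takes its cheapest remaining site) gives 141 hours, worse by 46.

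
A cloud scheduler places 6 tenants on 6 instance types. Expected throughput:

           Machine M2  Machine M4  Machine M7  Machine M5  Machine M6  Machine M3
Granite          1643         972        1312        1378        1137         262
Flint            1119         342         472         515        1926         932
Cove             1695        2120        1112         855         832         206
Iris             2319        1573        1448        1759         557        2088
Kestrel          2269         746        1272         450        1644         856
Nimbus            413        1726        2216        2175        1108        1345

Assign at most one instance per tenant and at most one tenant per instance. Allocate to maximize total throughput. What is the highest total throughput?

Optimal: Granite→Machine M5 (1378 ops/s), Flint→Machine M6 (1926 ops/s), Cove→Machine M4 (2120 ops/s), Iris→Machine M3 (2088 ops/s), Kestrel→Machine M2 (2269 ops/s), Nimbus→Machine M7 (2216 ops/s) — total 1378+1926+2120+2088+2269+2216 = 11997 ops/s.
Row-greedy (each tenant in turn takes its best remaining instance) gives 11224 ops/s, worse by 773.
Next-best assignment: Granite→Machine M7, Flint→Machine M6, Cove→Machine M4, Iris→Machine M3, Kestrel→Machine M2, Nimbus→Machine M5 = 11890 ops/s.
Swapping Flint↔Iris (Flint→Machine M3 932 ops/s, Iris→Machine M6 557 ops/s) loses 2525.
Checked against all permutations: 11997 ops/s is optimal.

Max total: 11997 ops/s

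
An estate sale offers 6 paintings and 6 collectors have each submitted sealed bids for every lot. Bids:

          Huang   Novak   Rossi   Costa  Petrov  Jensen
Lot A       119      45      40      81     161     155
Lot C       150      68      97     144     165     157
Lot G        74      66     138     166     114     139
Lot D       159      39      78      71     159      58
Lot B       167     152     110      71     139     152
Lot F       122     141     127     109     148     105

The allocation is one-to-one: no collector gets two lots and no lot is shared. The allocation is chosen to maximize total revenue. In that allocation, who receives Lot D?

Optimal: Huang→Lot D ($159), Novak→Lot B ($152), Rossi→Lot F ($127), Costa→Lot G ($166), Petrov→Lot C ($165), Jensen→Lot A ($155) — total 159+152+127+166+165+155 = $924.
Max-entry greedy (repeatedly take the single best remaining cell) gives $872, worse by 52.
Checked against all permutations: $924 is optimal.
Huang's own top lot is Lot B ($167), but forcing Huang→Lot B and reassigning the rest optimally gives only $904 — worse by 20.

Huang receives Lot D.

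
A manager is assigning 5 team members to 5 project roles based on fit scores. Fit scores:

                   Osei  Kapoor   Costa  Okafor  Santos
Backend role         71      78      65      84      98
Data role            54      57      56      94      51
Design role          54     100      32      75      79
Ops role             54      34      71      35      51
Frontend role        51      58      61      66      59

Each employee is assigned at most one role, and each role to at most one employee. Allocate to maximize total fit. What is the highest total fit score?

Maximum total: 414 pts

Treat this as an assignment problem: match each employee to one role.
Optimal: Osei→Frontend role (51 pts), Kapoor→Design role (100 pts), Costa→Ops role (71 pts), Okafor→Data role (94 pts), Santos→Backend role (98 pts) — total 51+100+71+94+98 = 414 pts.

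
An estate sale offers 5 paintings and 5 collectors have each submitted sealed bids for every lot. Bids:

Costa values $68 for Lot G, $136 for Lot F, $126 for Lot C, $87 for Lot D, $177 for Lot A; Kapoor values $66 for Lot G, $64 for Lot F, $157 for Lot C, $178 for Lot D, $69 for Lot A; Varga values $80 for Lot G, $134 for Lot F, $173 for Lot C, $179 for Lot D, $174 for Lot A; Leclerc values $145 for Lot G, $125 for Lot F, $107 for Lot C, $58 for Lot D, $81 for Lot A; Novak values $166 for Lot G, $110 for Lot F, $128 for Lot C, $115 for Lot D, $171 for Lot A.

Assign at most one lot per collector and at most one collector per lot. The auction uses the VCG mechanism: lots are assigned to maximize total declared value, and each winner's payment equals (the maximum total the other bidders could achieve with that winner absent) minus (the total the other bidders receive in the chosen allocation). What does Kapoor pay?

Efficient allocation: Costa→Lot A ($177), Kapoor→Lot D ($178), Varga→Lot C ($173), Leclerc→Lot F ($125), Novak→Lot G ($166); total welfare W = $819.
Kapoor receives Lot D at value $178, so the others get W − 178 = $641.
Without Kapoor: best allocation of the remaining 4 bidders over all 5 lots is Costa→Lot A ($177), Varga→Lot D ($179), Leclerc→Lot F ($125), Novak→Lot G ($166), total $647.
VCG payment = (others' best without Kapoor) − (others' welfare with Kapoor) = 647 − 641 = $6.

Kapoor pays $6.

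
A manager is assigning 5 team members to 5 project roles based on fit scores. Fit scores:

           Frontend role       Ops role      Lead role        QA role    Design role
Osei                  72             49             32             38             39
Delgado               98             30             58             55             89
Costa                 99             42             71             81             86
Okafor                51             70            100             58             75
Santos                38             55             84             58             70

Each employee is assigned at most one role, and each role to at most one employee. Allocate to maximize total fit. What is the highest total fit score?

Treat this as an assignment problem: match each employee to one role.
Optimal: Osei→Ops role (49 pts), Delgado→Frontend role (98 pts), Costa→QA role (81 pts), Okafor→Lead role (100 pts), Santos→Design role (70 pts) — total 49+98+81+100+70 = 398 pts.
Next-best assignment: Osei→Frontend role, Delgado→Design role, Costa→QA role, Okafor→Lead role, Santos→Ops role = 397 pts.

Maximum total: 398 pts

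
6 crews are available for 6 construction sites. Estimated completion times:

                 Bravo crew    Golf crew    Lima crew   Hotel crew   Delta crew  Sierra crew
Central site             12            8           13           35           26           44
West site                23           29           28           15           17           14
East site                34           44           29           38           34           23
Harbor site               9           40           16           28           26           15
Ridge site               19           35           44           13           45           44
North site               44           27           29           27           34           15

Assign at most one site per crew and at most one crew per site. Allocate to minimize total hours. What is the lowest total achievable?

Treat this as an assignment problem: match each crew to one site.
Optimal: Bravo crew→Harbor site (9 hours), Golf crew→Central site (8 hours), Lima crew→East site (29 hours), Hotel crew→Ridge site (13 hours), Delta crew→West site (17 hours), Sierra crew→North site (15 hours) — total 9+8+29+13+17+15 = 91 hours.
Min-entry greedy (repeatedly take the single cheapest remaining cell) gives 107 hours, worse by 16.
Swapping Sierra crew↔Hotel crew (Sierra crew→Ridge site 44 hours, Hotel crew→North site 27 hours) adds 43.
Checked against all permutations: 91 hours is optimal.

Min total: 91 hours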